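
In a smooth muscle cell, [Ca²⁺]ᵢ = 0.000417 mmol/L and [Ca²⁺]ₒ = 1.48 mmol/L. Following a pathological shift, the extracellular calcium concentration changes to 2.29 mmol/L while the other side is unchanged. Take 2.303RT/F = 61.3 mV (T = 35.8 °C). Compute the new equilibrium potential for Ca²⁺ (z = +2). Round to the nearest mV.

115 mV

After the shift: [Ca²⁺]_out = 2.29, [Ca²⁺]_in = 0.000417 mmol/L.
E_new = (61.3/2)·log₁₀(2.29/0.000417) = 30.65 · (3.7397) = 114.62 mV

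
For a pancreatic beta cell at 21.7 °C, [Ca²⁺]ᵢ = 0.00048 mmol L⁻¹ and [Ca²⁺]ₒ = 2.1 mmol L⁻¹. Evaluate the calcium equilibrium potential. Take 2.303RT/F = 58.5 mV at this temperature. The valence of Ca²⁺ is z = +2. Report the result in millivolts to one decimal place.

E = (58.5/z) · log₁₀([Ca²⁺]_out/[Ca²⁺]_in) with z = +2.
= (58.5/2) · log₁₀(2.1/0.00048) = 29.25 · log₁₀(4375)
= 29.25 · (3.6410) = 106.50 mV

106.5 mV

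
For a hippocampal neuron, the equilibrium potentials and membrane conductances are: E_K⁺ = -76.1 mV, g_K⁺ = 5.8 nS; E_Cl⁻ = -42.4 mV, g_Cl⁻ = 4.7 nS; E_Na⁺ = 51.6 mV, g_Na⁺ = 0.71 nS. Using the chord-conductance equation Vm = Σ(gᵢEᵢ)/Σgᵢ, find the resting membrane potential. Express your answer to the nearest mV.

-54 mV

Σ gᵢEᵢ = 5.8·(-76.1) + 4.7·(-42.4) + 0.71·(51.6) = -604.02
Σ gᵢ = 5.8 + 4.7 + 0.71 = 11.21
Vm = -604.02 / 11.21 = -53.88 mV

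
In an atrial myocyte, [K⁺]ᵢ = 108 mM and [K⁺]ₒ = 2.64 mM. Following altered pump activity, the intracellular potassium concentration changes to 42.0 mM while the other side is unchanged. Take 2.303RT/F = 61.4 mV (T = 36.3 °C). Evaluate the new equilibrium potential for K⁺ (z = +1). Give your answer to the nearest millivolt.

-74 mV

After the shift: [K⁺]_out = 2.64, [K⁺]_in = 42.0 mM.
E_new = (61.4/1)·log₁₀(2.64/42.0) = 61.40 · (-1.2016) = -73.78 mV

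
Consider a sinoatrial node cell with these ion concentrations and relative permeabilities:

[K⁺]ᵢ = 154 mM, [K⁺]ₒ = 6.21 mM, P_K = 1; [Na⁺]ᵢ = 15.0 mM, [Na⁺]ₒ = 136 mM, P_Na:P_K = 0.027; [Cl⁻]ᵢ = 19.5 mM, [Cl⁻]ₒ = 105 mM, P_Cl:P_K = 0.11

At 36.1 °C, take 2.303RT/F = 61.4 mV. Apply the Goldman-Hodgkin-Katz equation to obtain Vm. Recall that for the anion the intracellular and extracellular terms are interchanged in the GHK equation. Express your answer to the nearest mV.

Vm = 61.4 · log₁₀[(Σ P·[cation]ₒ + Σ P·[anion]ᵢ) / (Σ P·[cation]ᵢ + Σ P·[anion]ₒ)]
Numerator = 1×6.21 + 0.027×136 + 0.11×19.5 = 12.03
Denominator = 1×154 + 0.027×15.0 + 0.11×105 = 166
Vm = 61.4 · log₁₀(0.072471) = 61.4 × (-1.1398) = -69.99 mV

-70 mV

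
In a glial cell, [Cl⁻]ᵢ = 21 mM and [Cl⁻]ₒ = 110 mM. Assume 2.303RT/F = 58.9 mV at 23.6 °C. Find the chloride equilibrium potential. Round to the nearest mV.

-42 mV

E = (58.9/z) · log₁₀([Cl⁻]_out/[Cl⁻]_in) with z = -1.
For an anion, dividing by z = -1 reverses the sign.
= (58.9/-1) · log₁₀(110/21) = -58.90 · log₁₀(5.238)
= -58.90 · (0.7192) = -42.36 mV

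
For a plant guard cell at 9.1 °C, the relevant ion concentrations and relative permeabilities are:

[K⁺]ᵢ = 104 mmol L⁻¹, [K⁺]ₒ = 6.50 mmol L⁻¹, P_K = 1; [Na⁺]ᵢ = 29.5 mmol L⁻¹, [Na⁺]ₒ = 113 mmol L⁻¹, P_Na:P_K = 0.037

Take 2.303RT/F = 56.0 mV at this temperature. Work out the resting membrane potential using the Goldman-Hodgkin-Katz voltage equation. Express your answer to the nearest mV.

Vm = 56.0 · log₁₀[(Σ P·[cation]ₒ + Σ P·[anion]ᵢ) / (Σ P·[cation]ᵢ + Σ P·[anion]ₒ)]
Numerator = 1×6.50 + 0.037×113 = 10.68
Denominator = 1×104 + 0.037×29.5 = 105.1
Vm = 56.0 · log₁₀(0.10164) = 56.0 × (-0.9930) = -55.61 mV

-56 mV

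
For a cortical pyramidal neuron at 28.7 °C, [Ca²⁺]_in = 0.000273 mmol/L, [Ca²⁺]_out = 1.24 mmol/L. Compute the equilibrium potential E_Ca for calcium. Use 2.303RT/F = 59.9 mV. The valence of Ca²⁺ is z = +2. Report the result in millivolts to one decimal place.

109.5 mV

E = (59.9/z) · log₁₀([Ca²⁺]_out/[Ca²⁺]_in) with z = +2.
= (59.9/2) · log₁₀(1.24/0.000273) = 29.95 · log₁₀(4542)
= 29.95 · (3.6573) = 109.53 mV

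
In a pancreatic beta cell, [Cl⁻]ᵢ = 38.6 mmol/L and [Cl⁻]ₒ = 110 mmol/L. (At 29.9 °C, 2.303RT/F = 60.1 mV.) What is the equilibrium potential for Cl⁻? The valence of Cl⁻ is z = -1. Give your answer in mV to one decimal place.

-27.3 mV

E = (60.1/z) · log₁₀([Cl⁻]_out/[Cl⁻]_in) with z = -1.
For an anion, dividing by z = -1 reverses the sign.
= (60.1/-1) · log₁₀(110/38.6) = -60.10 · log₁₀(2.85)
= -60.10 · (0.4548) = -27.33 mV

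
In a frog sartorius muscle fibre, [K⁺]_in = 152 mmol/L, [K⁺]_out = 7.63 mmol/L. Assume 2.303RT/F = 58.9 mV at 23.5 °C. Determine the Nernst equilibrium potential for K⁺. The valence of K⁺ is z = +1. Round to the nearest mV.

E = (58.9/z) · log₁₀([K⁺]_out/[K⁺]_in) with z = +1.
= (58.9/1) · log₁₀(7.63/152) = 58.90 · log₁₀(0.0502)
= 58.90 · (-1.2993) = -76.53 mV

-77 mV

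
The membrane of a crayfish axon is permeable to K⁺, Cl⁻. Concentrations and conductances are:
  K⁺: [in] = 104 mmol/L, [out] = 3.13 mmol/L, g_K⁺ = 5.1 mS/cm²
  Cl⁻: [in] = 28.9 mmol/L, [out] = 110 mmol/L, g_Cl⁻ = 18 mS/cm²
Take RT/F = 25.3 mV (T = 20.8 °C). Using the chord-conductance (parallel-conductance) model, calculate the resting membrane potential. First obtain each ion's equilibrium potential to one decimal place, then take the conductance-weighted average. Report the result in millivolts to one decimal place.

-45.9 mV

E_K⁺ = (25.3/1)·ln(3.13/104) = -88.6 mV
E_Cl⁻ = (25.3/-1)·ln(110/28.9) = -33.8 mV
Vm = (Σ gᵢEᵢ)/(Σ gᵢ) = (5.1·-88.6 + 18·-33.8) / (5.1 + 18)
= -1060.26 / 23.1 = -45.90 mV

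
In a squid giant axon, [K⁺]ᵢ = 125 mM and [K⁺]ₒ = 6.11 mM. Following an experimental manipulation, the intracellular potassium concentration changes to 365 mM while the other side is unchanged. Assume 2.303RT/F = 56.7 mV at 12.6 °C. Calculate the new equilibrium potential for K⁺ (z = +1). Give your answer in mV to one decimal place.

After the shift: [K⁺]_out = 6.11, [K⁺]_in = 365 mM.
E_new = (56.7/1)·log₁₀(6.11/365) = 56.70 · (-1.7763) = -100.71 mV

-100.7 mV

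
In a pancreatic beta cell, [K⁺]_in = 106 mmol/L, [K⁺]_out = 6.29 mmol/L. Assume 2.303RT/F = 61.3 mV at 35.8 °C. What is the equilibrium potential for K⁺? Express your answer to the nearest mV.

E = (61.3/z) · log₁₀([K⁺]_out/[K⁺]_in) with z = +1.
= (61.3/1) · log₁₀(6.29/106) = 61.30 · log₁₀(0.05934)
= 61.30 · (-1.2267) = -75.19 mV

-75 mV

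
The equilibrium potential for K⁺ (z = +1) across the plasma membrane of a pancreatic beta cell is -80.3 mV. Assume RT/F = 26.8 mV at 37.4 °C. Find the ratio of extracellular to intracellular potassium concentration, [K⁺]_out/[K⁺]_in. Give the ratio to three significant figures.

ln([out]/[in]) = E·z/(26.8) = -80.3 × 1 / 26.8 = -2.9963
[out]/[in] = e^(-2.9963) = 0.04997

0.0500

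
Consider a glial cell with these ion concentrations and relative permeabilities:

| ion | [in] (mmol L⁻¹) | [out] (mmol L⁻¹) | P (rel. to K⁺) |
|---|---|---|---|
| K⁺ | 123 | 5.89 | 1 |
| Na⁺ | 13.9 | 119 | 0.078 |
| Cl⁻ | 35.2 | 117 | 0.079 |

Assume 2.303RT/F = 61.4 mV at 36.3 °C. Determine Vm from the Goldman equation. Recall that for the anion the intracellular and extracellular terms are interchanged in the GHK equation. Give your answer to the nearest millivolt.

-53 mV

Vm = 61.4 · log₁₀[(Σ P·[cation]ₒ + Σ P·[anion]ᵢ) / (Σ P·[cation]ᵢ + Σ P·[anion]ₒ)]
Numerator = 1×5.89 + 0.078×119 + 0.079×35.2 = 17.95
Denominator = 1×123 + 0.078×13.9 + 0.079×117 = 133.3
Vm = 61.4 · log₁₀(0.13465) = 61.4 × (-0.8708) = -53.47 mV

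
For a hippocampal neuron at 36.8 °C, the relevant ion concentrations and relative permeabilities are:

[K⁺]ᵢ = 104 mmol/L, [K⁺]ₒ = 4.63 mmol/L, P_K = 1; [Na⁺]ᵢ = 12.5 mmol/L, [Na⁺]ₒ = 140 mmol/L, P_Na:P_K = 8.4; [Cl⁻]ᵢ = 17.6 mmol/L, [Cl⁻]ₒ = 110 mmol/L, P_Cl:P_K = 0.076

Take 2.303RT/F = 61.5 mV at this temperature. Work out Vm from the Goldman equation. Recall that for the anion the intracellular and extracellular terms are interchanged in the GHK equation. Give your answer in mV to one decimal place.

Vm = 61.5 · log₁₀[(Σ P·[cation]ₒ + Σ P·[anion]ᵢ) / (Σ P·[cation]ᵢ + Σ P·[anion]ₒ)]
Numerator = 1×4.63 + 8.4×140 + 0.076×17.6 = 1182
Denominator = 1×104 + 8.4×12.5 + 0.076×110 = 217.4
Vm = 61.5 · log₁₀(5.4378) = 61.5 × (0.7354) = 45.23 mV

45.2 mV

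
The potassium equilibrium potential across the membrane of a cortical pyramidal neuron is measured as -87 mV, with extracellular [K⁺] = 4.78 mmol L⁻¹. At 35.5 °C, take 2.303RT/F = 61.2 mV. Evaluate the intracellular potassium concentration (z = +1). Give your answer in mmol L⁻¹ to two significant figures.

130 mmol L⁻¹

Nernst: E = (61.2/1) · log₁₀([out]/[in]), so log₁₀([out]/[in]) = -87.0 × 1 / 61.2 = -1.4216.
[out]/[in] = 10^(-1.4216) = 0.03788.
[in] = 4.78 / 0.03788 = 126.2 mmol L⁻¹.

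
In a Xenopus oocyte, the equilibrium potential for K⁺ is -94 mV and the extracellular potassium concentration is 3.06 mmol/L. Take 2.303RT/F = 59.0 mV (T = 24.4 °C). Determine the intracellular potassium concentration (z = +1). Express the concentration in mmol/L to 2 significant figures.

Nernst: E = (59.0/1) · log₁₀([out]/[in]), so log₁₀([out]/[in]) = -94.0 × 1 / 59.0 = -1.5932.
[out]/[in] = 10^(-1.5932) = 0.02551.
[in] = 3.06 / 0.02551 = 119.9 mmol/L.

120 mmol/L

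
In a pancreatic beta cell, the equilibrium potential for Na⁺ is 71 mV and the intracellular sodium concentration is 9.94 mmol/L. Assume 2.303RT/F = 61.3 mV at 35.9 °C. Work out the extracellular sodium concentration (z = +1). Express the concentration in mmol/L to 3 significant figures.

Nernst: E = (61.3/1) · log₁₀([out]/[in]), so log₁₀([out]/[in]) = 71.0 × 1 / 61.3 = 1.1582.
[out]/[in] = 10^(1.1582) = 14.4.
[out] = 14.4 × 9.94 = 143.1 mmol/L.

143 mmol/L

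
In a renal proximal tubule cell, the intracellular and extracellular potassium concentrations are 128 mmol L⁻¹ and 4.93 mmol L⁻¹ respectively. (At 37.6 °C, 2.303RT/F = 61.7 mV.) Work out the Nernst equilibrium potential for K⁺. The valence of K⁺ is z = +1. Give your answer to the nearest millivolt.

E = (61.7/z) · log₁₀([K⁺]_out/[K⁺]_in) with z = +1.
= (61.7/1) · log₁₀(4.93/128) = 61.70 · log₁₀(0.03852)
= 61.70 · (-1.4144) = -87.27 mV

-87 mV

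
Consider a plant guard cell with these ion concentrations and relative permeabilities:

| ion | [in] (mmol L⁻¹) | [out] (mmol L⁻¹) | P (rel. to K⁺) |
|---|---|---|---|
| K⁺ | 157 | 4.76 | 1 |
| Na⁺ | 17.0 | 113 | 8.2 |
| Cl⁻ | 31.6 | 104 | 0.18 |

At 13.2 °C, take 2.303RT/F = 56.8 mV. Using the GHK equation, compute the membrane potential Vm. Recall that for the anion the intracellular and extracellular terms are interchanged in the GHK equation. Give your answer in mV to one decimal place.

Vm = 56.8 · log₁₀[(Σ P·[cation]ₒ + Σ P·[anion]ᵢ) / (Σ P·[cation]ᵢ + Σ P·[anion]ₒ)]
Numerator = 1×4.76 + 8.2×113 + 0.18×31.6 = 937
Denominator = 1×157 + 8.2×17.0 + 0.18×104 = 315.1
Vm = 56.8 · log₁₀(2.9736) = 56.8 × (0.4733) = 26.88 mV

26.9 mV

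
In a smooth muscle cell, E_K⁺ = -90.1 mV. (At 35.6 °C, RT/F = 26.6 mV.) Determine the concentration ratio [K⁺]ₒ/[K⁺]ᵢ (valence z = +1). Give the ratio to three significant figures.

0.0338

ln([out]/[in]) = E·z/(26.6) = -90.1 × 1 / 26.6 = -3.3872
[out]/[in] = e^(-3.3872) = 0.0338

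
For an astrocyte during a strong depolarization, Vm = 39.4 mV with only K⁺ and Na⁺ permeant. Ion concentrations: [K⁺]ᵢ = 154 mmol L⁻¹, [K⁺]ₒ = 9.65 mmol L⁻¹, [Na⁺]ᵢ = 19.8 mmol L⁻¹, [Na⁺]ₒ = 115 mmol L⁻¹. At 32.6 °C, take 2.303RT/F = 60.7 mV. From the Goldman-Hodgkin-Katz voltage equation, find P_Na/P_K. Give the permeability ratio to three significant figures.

Let α = P_Na/P_K. GHK: Vm = 60.7·log₁₀[(Kₒ + α·Naₒ)/(Kᵢ + α·Naᵢ)].
10^(Vm/60.7) = 10^(39.4/60.7) = 4.4575
So 4.4575·(Kᵢ + α·Naᵢ) = Kₒ + α·Naₒ → α = (4.4575·154.0 − 9.65) / (115.0 − 4.4575·19.8)
α = (686.5 − 9.65) / (115.0 − 88.26) = 676.8/26.74 = 25.31

25.3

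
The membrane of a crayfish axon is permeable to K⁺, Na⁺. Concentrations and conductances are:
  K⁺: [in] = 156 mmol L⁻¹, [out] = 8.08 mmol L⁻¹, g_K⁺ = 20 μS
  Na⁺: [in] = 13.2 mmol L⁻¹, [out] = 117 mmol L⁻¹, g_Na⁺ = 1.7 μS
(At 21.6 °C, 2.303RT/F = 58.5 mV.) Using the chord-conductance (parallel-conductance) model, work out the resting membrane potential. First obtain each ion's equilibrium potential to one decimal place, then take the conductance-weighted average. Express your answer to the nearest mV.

E_K⁺ = (58.5/1)·log₁₀(8.08/156) = -75.2 mV
E_Na⁺ = (58.5/1)·log₁₀(117/13.2) = 55.4 mV
Vm = (Σ gᵢEᵢ)/(Σ gᵢ) = (20·-75.2 + 1.7·55.4) / (20 + 1.7)
= -1409.82 / 21.7 = -64.97 mV

-65 mV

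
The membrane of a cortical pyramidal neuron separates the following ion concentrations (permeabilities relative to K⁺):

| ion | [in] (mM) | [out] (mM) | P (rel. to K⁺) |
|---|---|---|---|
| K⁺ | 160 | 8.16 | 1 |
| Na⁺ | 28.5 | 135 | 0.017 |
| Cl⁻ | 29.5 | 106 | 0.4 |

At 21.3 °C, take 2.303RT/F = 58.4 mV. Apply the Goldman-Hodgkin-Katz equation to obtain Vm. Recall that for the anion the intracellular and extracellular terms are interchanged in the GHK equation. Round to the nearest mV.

Vm = 58.4 · log₁₀[(Σ P·[cation]ₒ + Σ P·[anion]ᵢ) / (Σ P·[cation]ᵢ + Σ P·[anion]ₒ)]
Numerator = 1×8.16 + 0.017×135 + 0.4×29.5 = 22.26
Denominator = 1×160 + 0.017×28.5 + 0.4×106 = 202.9
Vm = 58.4 · log₁₀(0.10969) = 58.4 × (-0.9598) = -56.05 mV

-56 mV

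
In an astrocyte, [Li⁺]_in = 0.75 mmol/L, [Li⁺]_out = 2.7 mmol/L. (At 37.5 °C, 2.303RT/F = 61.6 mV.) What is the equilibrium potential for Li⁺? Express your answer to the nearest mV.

34 mV

E = (61.6/z) · log₁₀([Li⁺]_out/[Li⁺]_in) with z = +1.
= (61.6/1) · log₁₀(2.7/0.75) = 61.60 · log₁₀(3.6)
= 61.60 · (0.5563) = 34.27 mV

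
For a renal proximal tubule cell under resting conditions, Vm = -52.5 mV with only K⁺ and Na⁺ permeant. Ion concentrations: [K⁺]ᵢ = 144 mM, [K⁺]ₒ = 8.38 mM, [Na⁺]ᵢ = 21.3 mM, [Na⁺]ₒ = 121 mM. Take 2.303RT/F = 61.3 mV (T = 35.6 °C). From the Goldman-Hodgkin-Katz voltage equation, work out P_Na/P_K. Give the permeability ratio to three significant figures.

0.0988

Let α = P_Na/P_K. GHK: Vm = 61.3·log₁₀[(Kₒ + α·Naₒ)/(Kᵢ + α·Naᵢ)].
10^(Vm/61.3) = 10^(-52.5/61.3) = 0.13917
So 0.13917·(Kᵢ + α·Naᵢ) = Kₒ + α·Naₒ → α = (0.13917·144.0 − 8.38) / (121.0 − 0.13917·21.3)
α = (20.04 − 8.38) / (121.0 − 2.964) = 11.66/118 = 0.09879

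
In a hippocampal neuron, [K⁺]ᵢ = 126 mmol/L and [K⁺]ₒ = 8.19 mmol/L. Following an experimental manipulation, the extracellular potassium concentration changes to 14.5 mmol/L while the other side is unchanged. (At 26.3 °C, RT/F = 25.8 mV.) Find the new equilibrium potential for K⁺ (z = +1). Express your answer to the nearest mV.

After the shift: [K⁺]_out = 14.5, [K⁺]_in = 126 mmol/L.
E_new = (25.8/1)·ln(14.5/126) = 25.80 · (-2.1621) = -55.78 mV

-56 mV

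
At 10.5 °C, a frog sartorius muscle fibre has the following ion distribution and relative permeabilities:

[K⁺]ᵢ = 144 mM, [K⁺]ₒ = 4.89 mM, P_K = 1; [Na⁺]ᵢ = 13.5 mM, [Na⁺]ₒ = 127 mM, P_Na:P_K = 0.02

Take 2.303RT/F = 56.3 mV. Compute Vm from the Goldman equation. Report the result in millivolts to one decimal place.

-72.5 mV

Vm = 56.3 · log₁₀[(Σ P·[cation]ₒ + Σ P·[anion]ᵢ) / (Σ P·[cation]ᵢ + Σ P·[anion]ₒ)]
Numerator = 1×4.89 + 0.02×127 = 7.43
Denominator = 1×144 + 0.02×13.5 = 144.3
Vm = 56.3 · log₁₀(0.051501) = 56.3 × (-1.2882) = -72.52 mV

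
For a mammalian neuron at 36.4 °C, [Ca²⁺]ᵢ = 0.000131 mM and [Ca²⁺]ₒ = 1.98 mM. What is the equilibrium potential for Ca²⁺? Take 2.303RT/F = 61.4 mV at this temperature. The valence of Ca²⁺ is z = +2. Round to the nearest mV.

E = (61.4/z) · log₁₀([Ca²⁺]_out/[Ca²⁺]_in) with z = +2.
= (61.4/2) · log₁₀(1.98/0.000131) = 30.70 · log₁₀(1.511e+04)
= 30.70 · (4.1794) = 128.31 mV

128 mV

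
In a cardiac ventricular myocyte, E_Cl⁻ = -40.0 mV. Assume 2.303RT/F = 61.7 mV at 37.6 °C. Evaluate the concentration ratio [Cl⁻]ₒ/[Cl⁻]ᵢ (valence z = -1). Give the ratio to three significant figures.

4.45

log₁₀([out]/[in]) = E·z/(61.7) = -40.0 × -1 / 61.7 = 0.6483
[out]/[in] = 10^(0.6483) = 4.449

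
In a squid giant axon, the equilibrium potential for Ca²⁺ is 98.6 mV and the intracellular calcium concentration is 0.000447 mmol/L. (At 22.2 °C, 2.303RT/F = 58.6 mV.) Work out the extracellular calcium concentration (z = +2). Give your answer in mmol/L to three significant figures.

1.04 mmol/L

Nernst: E = (58.6/2) · log₁₀([out]/[in]), so log₁₀([out]/[in]) = 98.6 × 2 / 58.6 = 3.3652.
[out]/[in] = 10^(3.3652) = 2318.
[out] = 2318 × 0.000447 = 1.036 mmol/L.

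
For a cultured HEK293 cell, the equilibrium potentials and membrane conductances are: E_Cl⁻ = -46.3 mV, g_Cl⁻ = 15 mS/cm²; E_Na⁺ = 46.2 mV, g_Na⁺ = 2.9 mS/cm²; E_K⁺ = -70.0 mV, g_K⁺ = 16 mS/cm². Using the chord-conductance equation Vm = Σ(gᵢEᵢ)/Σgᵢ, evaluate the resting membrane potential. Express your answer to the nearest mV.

Σ gᵢEᵢ = 15·(-46.3) + 2.9·(46.2) + 16·(-70.0) = -1680.52
Σ gᵢ = 15 + 2.9 + 16 = 33.9
Vm = -1680.52 / 33.9 = -49.57 mV

-50 mV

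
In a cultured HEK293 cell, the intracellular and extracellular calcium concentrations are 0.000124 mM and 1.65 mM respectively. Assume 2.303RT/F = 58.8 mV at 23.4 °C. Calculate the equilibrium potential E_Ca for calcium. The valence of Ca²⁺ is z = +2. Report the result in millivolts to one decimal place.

E = (58.8/z) · log₁₀([Ca²⁺]_out/[Ca²⁺]_in) with z = +2.
= (58.8/2) · log₁₀(1.65/0.000124) = 29.40 · log₁₀(1.331e+04)
= 29.40 · (4.1241) = 121.25 mV

121.2 mV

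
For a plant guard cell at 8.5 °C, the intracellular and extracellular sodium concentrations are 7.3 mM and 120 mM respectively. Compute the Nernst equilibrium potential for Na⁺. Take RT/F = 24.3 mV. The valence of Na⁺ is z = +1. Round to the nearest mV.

68 mV

E = (24.3/z) · ln([Na⁺]_out/[Na⁺]_in) with z = +1.
= (24.3/1) · ln(120/7.3) = 24.30 · ln(16.44)
= 24.30 · (2.7996) = 68.03 mV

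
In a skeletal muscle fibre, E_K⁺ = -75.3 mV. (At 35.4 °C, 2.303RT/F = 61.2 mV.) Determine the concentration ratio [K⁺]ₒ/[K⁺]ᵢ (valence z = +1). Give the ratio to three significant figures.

0.0588

log₁₀([out]/[in]) = E·z/(61.2) = -75.3 × 1 / 61.2 = -1.2304
[out]/[in] = 10^(-1.2304) = 0.05883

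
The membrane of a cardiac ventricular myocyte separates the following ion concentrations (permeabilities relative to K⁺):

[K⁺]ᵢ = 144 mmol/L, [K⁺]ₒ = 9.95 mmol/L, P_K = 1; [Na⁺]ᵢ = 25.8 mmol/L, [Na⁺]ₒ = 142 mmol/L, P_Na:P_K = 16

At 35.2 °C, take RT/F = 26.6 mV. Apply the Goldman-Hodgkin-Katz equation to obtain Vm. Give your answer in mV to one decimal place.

Vm = 26.6 · ln[(Σ P·[cation]ₒ + Σ P·[anion]ᵢ) / (Σ P·[cation]ᵢ + Σ P·[anion]ₒ)]
Numerator = 1×9.95 + 16×142 = 2282
Denominator = 1×144 + 16×25.8 = 556.8
Vm = 26.6 · ln(4.0983) = 26.6 × (1.4106) = 37.52 mV

37.5 mV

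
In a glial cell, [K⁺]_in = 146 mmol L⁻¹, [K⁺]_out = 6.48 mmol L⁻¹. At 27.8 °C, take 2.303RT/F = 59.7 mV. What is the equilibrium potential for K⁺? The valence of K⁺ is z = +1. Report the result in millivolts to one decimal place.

E = (59.7/z) · log₁₀([K⁺]_out/[K⁺]_in) with z = +1.
= (59.7/1) · log₁₀(6.48/146) = 59.70 · log₁₀(0.04438)
= 59.70 · (-1.3528) = -80.76 mV

-80.8 mV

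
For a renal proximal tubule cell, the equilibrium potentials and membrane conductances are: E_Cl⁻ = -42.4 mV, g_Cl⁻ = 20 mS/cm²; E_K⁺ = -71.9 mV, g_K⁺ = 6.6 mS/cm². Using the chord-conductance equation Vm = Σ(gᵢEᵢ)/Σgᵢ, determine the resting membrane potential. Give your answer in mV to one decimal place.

-49.7 mV

Σ gᵢEᵢ = 20·(-42.4) + 6.6·(-71.9) = -1322.54
Σ gᵢ = 20 + 6.6 = 26.6
Vm = -1322.54 / 26.6 = -49.72 mV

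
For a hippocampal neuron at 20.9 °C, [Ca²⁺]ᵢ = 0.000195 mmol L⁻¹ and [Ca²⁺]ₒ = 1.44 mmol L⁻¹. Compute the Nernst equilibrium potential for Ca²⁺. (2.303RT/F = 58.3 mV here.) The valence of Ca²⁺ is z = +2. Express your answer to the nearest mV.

E = (58.3/z) · log₁₀([Ca²⁺]_out/[Ca²⁺]_in) with z = +2.
= (58.3/2) · log₁₀(1.44/0.000195) = 29.15 · log₁₀(7385)
= 29.15 · (3.8683) = 112.76 mV

113 mV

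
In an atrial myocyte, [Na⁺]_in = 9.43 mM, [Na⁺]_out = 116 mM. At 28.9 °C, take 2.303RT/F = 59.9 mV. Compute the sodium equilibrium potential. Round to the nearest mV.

65 mV

E = (59.9/z) · log₁₀([Na⁺]_out/[Na⁺]_in) with z = +1.
= (59.9/1) · log₁₀(116/9.43) = 59.90 · log₁₀(12.3)
= 59.90 · (1.0899) = 65.29 mV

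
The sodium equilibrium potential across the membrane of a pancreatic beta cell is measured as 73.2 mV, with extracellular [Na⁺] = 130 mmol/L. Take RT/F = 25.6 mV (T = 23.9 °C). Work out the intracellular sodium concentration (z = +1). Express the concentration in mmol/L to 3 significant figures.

7.45 mmol/L

Nernst: E = (25.6/1) · ln([out]/[in]), so ln([out]/[in]) = 73.2 × 1 / 25.6 = 2.8594.
[out]/[in] = e^(2.8594) = 17.45.
[in] = 130 / 17.45 = 7.45 mmol/L.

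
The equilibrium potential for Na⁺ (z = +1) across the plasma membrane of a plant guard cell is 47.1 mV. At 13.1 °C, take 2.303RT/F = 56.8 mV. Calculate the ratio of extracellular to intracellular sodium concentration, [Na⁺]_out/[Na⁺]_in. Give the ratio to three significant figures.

6.75

log₁₀([out]/[in]) = E·z/(56.8) = 47.1 × 1 / 56.8 = 0.8292
[out]/[in] = 10^(0.8292) = 6.749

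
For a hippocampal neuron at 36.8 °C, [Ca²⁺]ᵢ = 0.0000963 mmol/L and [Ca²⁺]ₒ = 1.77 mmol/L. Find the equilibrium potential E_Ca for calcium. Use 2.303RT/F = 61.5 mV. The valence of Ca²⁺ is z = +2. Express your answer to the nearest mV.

131 mV

E = (61.5/z) · log₁₀([Ca²⁺]_out/[Ca²⁺]_in) with z = +2.
= (61.5/2) · log₁₀(1.77/0.0000963) = 30.75 · log₁₀(1.838e+04)
= 30.75 · (4.2643) = 131.13 mV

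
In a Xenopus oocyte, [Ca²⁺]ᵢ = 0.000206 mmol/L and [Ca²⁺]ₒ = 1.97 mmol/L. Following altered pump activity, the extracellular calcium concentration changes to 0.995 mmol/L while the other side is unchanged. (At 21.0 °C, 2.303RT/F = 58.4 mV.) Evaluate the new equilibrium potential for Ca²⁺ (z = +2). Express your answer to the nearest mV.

108 mV

After the shift: [Ca²⁺]_out = 0.995, [Ca²⁺]_in = 0.000206 mmol/L.
E_new = (58.4/2)·log₁₀(0.995/0.000206) = 29.20 · (3.6840) = 107.57 mV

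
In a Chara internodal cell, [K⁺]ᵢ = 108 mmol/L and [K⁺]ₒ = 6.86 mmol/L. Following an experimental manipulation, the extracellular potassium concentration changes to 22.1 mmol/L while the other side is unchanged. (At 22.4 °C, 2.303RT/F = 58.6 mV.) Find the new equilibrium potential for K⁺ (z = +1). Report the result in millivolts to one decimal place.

-40.4 mV

After the shift: [K⁺]_out = 22.1, [K⁺]_in = 108 mmol/L.
E_new = (58.6/1)·log₁₀(22.1/108) = 58.60 · (-0.6890) = -40.38 mV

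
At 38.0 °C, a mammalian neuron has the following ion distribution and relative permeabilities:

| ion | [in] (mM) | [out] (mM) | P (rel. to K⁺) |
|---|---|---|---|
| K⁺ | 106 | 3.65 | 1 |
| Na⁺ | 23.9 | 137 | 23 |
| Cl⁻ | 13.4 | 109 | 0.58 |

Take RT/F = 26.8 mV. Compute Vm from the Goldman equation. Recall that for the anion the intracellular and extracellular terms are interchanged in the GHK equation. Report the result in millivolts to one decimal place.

39.7 mV

Vm = 26.8 · ln[(Σ P·[cation]ₒ + Σ P·[anion]ᵢ) / (Σ P·[cation]ᵢ + Σ P·[anion]ₒ)]
Numerator = 1×3.65 + 23×137 + 0.58×13.4 = 3162
Denominator = 1×106 + 23×23.9 + 0.58×109 = 718.9
Vm = 26.8 · ln(4.3989) = 26.8 × (1.4813) = 39.70 mV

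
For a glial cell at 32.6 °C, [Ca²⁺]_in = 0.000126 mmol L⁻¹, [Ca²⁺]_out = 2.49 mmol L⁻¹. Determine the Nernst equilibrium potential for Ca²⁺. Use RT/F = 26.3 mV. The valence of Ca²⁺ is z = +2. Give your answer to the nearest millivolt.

E = (26.3/z) · ln([Ca²⁺]_out/[Ca²⁺]_in) with z = +2.
= (26.3/2) · ln(2.49/0.000126) = 13.15 · ln(1.976e+04)
= 13.15 · (9.8915) = 130.07 mV

130 mV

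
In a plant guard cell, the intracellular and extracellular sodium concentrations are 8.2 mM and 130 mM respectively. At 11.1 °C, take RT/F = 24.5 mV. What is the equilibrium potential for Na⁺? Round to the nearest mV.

E = (24.5/z) · ln([Na⁺]_out/[Na⁺]_in) with z = +1.
= (24.5/1) · ln(130/8.2) = 24.50 · ln(15.85)
= 24.50 · (2.7634) = 67.70 mV

68 mV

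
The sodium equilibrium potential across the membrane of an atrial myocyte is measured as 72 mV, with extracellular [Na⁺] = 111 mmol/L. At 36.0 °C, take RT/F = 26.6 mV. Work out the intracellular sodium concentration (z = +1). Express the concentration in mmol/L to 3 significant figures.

Nernst: E = (26.6/1) · ln([out]/[in]), so ln([out]/[in]) = 72.0 × 1 / 26.6 = 2.7068.
[out]/[in] = e^(2.7068) = 14.98.
[in] = 111 / 14.98 = 7.41 mmol/L.

7.41 mmol/L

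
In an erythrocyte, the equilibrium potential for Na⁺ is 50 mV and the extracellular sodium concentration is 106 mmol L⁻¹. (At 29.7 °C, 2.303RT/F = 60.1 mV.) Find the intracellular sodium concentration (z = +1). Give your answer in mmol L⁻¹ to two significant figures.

Nernst: E = (60.1/1) · log₁₀([out]/[in]), so log₁₀([out]/[in]) = 50.0 × 1 / 60.1 = 0.8319.
[out]/[in] = 10^(0.8319) = 6.791.
[in] = 106 / 6.791 = 15.61 mmol L⁻¹.

16 mmol L⁻¹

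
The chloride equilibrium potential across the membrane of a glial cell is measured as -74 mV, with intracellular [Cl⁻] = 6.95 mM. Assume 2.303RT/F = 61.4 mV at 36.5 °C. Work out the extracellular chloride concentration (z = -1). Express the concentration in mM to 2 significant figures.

110 mM

Nernst: E = (61.4/-1) · log₁₀([out]/[in]), so log₁₀([out]/[in]) = -74.0 × -1 / 61.4 = 1.2052.
[out]/[in] = 10^(1.2052) = 16.04.
[out] = 16.04 × 6.95 = 111.5 mM.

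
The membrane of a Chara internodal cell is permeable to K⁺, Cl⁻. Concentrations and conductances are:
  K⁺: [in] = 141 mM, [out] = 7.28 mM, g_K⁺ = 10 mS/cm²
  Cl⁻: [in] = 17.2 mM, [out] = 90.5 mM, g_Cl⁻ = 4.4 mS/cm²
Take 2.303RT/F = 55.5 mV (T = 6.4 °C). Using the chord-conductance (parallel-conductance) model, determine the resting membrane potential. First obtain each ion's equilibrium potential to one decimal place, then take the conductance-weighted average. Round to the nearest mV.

-62 mV

E_K⁺ = (55.5/1)·log₁₀(7.28/141) = -71.4 mV
E_Cl⁻ = (55.5/-1)·log₁₀(90.5/17.2) = -40.0 mV
Vm = (Σ gᵢEᵢ)/(Σ gᵢ) = (10·-71.4 + 4.4·-40.0) / (10 + 4.4)
= -890.00 / 14.4 = -61.81 mV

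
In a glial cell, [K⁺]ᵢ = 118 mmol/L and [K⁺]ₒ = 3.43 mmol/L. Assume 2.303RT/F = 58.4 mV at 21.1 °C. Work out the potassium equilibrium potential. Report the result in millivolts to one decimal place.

-89.7 mV

E = (58.4/z) · log₁₀([K⁺]_out/[K⁺]_in) with z = +1.
= (58.4/1) · log₁₀(3.43/118) = 58.40 · log₁₀(0.02907)
= 58.40 · (-1.5366) = -89.74 mV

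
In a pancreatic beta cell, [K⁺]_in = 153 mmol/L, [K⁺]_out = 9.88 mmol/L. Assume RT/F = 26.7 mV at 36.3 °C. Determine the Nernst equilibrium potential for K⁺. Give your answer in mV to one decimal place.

E = (26.7/z) · ln([K⁺]_out/[K⁺]_in) with z = +1.
= (26.7/1) · ln(9.88/153) = 26.70 · ln(0.06458)
= 26.70 · (-2.7399) = -73.16 mV

-73.2 mV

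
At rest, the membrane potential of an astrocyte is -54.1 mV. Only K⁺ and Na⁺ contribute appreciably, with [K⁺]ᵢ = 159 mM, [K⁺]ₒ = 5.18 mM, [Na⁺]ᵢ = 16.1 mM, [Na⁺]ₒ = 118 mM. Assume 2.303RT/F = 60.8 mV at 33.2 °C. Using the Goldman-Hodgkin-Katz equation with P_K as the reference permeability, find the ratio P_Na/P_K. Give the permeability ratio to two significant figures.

0.13

Let α = P_Na/P_K. GHK: Vm = 60.8·log₁₀[(Kₒ + α·Naₒ)/(Kᵢ + α·Naᵢ)].
10^(Vm/60.8) = 10^(-54.1/60.8) = 0.12888
So 0.12888·(Kᵢ + α·Naᵢ) = Kₒ + α·Naₒ → α = (0.12888·159.0 − 5.18) / (118.0 − 0.12888·16.1)
α = (20.49 − 5.18) / (118.0 − 2.075) = 15.31/115.9 = 0.1321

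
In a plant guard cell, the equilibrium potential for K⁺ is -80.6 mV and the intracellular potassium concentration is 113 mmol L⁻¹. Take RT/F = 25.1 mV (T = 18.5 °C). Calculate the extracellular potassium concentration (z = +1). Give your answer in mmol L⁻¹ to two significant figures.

Nernst: E = (25.1/1) · ln([out]/[in]), so ln([out]/[in]) = -80.6 × 1 / 25.1 = -3.2112.
[out]/[in] = e^(-3.2112) = 0.04031.
[out] = 0.04031 × 113 = 4.555 mmol L⁻¹.

4.6 mmol L⁻¹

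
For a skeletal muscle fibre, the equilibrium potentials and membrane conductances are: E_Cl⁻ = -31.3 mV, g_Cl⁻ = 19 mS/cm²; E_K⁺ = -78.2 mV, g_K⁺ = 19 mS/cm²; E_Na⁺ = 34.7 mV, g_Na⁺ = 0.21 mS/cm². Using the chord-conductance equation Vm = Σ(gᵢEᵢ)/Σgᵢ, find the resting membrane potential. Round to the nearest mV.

Σ gᵢEᵢ = 19·(-31.3) + 19·(-78.2) + 0.21·(34.7) = -2073.21
Σ gᵢ = 19 + 19 + 0.21 = 38.21
Vm = -2073.21 / 38.21 = -54.26 mV

-54 mV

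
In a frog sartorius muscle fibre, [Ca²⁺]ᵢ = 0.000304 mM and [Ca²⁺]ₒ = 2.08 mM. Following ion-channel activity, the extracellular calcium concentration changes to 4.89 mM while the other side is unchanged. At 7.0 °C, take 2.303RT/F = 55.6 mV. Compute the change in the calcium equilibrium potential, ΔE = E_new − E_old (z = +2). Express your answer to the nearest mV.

E_old = (55.6/2)·log₁₀(2.08/0.000304) = 106.62 mV
E_new = (55.6/2)·log₁₀(4.89/0.000304) = 116.94 mV
ΔE = 116.94 − (106.62) = 10.32 mV

10 mV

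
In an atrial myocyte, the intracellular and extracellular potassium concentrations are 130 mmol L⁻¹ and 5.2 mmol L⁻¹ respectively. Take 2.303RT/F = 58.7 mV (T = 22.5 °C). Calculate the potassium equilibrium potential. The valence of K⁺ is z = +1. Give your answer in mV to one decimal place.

-82.1 mV

E = (58.7/z) · log₁₀([K⁺]_out/[K⁺]_in) with z = +1.
= (58.7/1) · log₁₀(5.2/130) = 58.70 · log₁₀(0.04)
= 58.70 · (-1.3979) = -82.06 mV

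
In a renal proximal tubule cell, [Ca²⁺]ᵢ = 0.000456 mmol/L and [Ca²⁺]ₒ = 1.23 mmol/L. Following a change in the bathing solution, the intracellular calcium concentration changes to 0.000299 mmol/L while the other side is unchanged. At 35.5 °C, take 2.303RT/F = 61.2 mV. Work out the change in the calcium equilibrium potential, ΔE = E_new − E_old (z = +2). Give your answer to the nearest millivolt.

6 mV

E_old = (61.2/2)·log₁₀(1.23/0.000456) = 104.99 mV
E_new = (61.2/2)·log₁₀(1.23/0.000299) = 110.60 mV
ΔE = 110.60 − (104.99) = 5.61 mV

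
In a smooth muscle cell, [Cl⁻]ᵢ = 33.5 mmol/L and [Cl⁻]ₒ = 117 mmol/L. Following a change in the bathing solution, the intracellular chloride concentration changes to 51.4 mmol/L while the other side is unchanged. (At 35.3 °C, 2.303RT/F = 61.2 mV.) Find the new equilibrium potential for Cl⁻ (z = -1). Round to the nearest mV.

-22 mV

After the shift: [Cl⁻]_out = 117, [Cl⁻]_in = 51.4 mmol/L.
E_new = (61.2/-1)·log₁₀(117/51.4) = -61.20 · (0.3572) = -21.86 mV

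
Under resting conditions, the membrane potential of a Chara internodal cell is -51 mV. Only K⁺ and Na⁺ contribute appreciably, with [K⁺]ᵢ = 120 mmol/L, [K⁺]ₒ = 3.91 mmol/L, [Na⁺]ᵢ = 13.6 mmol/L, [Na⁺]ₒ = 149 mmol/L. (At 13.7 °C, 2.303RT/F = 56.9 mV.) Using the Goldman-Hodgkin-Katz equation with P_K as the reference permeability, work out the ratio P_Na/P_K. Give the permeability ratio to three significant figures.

0.0769

Let α = P_Na/P_K. GHK: Vm = 56.9·log₁₀[(Kₒ + α·Naₒ)/(Kᵢ + α·Naᵢ)].
10^(Vm/56.9) = 10^(-51.0/56.9) = 0.12697
So 0.12697·(Kᵢ + α·Naᵢ) = Kₒ + α·Naₒ → α = (0.12697·120.0 − 3.91) / (149.0 − 0.12697·13.6)
α = (15.24 − 3.91) / (149.0 − 1.727) = 11.33/147.3 = 0.0769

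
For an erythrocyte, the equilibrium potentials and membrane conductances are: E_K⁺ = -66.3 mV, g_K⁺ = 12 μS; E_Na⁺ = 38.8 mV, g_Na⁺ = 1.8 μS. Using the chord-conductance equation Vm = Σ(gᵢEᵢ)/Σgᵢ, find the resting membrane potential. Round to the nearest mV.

Σ gᵢEᵢ = 12·(-66.3) + 1.8·(38.8) = -725.76
Σ gᵢ = 12 + 1.8 = 13.8
Vm = -725.76 / 13.8 = -52.59 mV

-53 mV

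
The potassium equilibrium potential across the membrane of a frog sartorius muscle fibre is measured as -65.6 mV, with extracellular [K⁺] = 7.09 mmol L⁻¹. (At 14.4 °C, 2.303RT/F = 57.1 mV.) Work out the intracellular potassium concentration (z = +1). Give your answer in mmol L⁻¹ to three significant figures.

99.9 mmol L⁻¹

Nernst: E = (57.1/1) · log₁₀([out]/[in]), so log₁₀([out]/[in]) = -65.6 × 1 / 57.1 = -1.1489.
[out]/[in] = 10^(-1.1489) = 0.07098.
[in] = 7.09 / 0.07098 = 99.89 mmol L⁻¹.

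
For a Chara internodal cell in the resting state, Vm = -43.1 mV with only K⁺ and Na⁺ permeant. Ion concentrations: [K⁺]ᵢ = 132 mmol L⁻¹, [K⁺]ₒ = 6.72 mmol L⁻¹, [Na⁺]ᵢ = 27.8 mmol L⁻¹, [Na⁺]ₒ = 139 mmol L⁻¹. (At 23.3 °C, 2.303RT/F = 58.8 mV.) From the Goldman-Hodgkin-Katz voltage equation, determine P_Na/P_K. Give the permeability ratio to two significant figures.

Let α = P_Na/P_K. GHK: Vm = 58.8·log₁₀[(Kₒ + α·Naₒ)/(Kᵢ + α·Naᵢ)].
10^(Vm/58.8) = 10^(-43.1/58.8) = 0.18493
So 0.18493·(Kᵢ + α·Naᵢ) = Kₒ + α·Naₒ → α = (0.18493·132.0 − 6.72) / (139.0 − 0.18493·27.8)
α = (24.41 − 6.72) / (139.0 − 5.141) = 17.69/133.9 = 0.1322

0.13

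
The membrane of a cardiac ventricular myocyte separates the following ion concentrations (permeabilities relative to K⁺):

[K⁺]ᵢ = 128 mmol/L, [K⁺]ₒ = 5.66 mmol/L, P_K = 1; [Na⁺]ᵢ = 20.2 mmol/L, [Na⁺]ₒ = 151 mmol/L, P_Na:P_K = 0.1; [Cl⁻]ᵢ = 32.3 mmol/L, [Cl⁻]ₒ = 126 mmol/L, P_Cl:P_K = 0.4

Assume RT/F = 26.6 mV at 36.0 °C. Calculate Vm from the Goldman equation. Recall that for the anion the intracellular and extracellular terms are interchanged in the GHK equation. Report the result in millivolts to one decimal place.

-44.6 mV

Vm = 26.6 · ln[(Σ P·[cation]ₒ + Σ P·[anion]ᵢ) / (Σ P·[cation]ᵢ + Σ P·[anion]ₒ)]
Numerator = 1×5.66 + 0.1×151 + 0.4×32.3 = 33.68
Denominator = 1×128 + 0.1×20.2 + 0.4×126 = 180.4
Vm = 26.6 · ln(0.18668) = 26.6 × (-1.6784) = -44.64 mV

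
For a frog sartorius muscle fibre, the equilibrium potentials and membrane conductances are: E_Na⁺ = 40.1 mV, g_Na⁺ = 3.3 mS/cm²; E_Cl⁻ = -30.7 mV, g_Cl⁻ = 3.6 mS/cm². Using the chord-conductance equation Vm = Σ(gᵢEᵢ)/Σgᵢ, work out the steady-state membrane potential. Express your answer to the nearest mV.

3 mV

Σ gᵢEᵢ = 3.3·(40.1) + 3.6·(-30.7) = 21.81
Σ gᵢ = 3.3 + 3.6 = 6.9
Vm = 21.81 / 6.9 = 3.16 mV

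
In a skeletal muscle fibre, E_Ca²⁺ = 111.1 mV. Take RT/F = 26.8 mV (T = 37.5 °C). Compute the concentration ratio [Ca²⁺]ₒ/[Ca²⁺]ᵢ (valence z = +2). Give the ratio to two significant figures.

4000

ln([out]/[in]) = E·z/(26.8) = 111.1 × 2 / 26.8 = 8.2910
[out]/[in] = e^(8.2910) = 3988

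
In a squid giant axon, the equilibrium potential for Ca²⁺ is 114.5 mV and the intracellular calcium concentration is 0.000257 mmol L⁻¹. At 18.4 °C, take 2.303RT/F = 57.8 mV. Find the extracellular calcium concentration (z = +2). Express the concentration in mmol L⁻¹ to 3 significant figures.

2.35 mmol L⁻¹

Nernst: E = (57.8/2) · log₁₀([out]/[in]), so log₁₀([out]/[in]) = 114.5 × 2 / 57.8 = 3.9619.
[out]/[in] = 10^(3.9619) = 9161.
[out] = 9161 × 0.000257 = 2.354 mmol L⁻¹.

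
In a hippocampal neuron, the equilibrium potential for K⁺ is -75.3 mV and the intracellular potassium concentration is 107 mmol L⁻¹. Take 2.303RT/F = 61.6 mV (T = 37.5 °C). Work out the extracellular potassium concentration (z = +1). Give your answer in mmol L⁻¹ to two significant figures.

Nernst: E = (61.6/1) · log₁₀([out]/[in]), so log₁₀([out]/[in]) = -75.3 × 1 / 61.6 = -1.2224.
[out]/[in] = 10^(-1.2224) = 0.05992.
[out] = 0.05992 × 107 = 6.412 mmol L⁻¹.

6.4 mmol L⁻¹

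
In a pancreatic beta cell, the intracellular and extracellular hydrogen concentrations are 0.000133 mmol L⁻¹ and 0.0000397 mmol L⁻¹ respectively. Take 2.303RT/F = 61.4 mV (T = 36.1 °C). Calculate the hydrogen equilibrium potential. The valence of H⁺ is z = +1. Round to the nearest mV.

E = (61.4/z) · log₁₀([H⁺]_out/[H⁺]_in) with z = +1.
= (61.4/1) · log₁₀(0.0000397/0.000133) = 61.40 · log₁₀(0.2985)
= 61.40 · (-0.5251) = -32.24 mV

-32 mV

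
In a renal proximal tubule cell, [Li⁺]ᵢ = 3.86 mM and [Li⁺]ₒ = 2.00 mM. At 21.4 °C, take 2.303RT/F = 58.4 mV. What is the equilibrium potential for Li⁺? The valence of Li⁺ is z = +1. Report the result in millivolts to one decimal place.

-16.7 mV

E = (58.4/z) · log₁₀([Li⁺]_out/[Li⁺]_in) with z = +1.
= (58.4/1) · log₁₀(2.00/3.86) = 58.40 · log₁₀(0.5181)
= 58.40 · (-0.2856) = -16.68 mV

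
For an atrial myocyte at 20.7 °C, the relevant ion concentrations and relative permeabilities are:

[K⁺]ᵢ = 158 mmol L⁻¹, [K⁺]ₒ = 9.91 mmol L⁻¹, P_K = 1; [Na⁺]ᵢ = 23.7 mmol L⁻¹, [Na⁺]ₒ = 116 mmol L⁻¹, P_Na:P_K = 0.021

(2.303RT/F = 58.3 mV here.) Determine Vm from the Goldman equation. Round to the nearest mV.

-65 mV

Vm = 58.3 · log₁₀[(Σ P·[cation]ₒ + Σ P·[anion]ᵢ) / (Σ P·[cation]ᵢ + Σ P·[anion]ₒ)]
Numerator = 1×9.91 + 0.021×116 = 12.35
Denominator = 1×158 + 0.021×23.7 = 158.5
Vm = 58.3 · log₁₀(0.077894) = 58.3 × (-1.1085) = -64.63 mV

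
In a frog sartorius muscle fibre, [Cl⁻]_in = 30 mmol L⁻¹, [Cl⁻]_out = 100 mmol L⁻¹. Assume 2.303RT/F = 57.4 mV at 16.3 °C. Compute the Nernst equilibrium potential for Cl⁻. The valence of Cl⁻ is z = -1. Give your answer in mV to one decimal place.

-30.0 mV

E = (57.4/z) · log₁₀([Cl⁻]_out/[Cl⁻]_in) with z = -1.
For an anion, dividing by z = -1 reverses the sign.
= (57.4/-1) · log₁₀(100/30) = -57.40 · log₁₀(3.333)
= -57.40 · (0.5229) = -30.01 mV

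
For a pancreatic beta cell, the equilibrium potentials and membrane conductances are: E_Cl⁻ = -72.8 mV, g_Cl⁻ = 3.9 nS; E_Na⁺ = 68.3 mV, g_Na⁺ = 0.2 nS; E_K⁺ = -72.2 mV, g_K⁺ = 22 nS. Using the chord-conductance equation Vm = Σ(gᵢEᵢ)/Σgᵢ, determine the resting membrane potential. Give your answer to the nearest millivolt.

-71 mV

Σ gᵢEᵢ = 3.9·(-72.8) + 0.2·(68.3) + 22·(-72.2) = -1858.66
Σ gᵢ = 3.9 + 0.2 + 22 = 26.1
Vm = -1858.66 / 26.1 = -71.21 mV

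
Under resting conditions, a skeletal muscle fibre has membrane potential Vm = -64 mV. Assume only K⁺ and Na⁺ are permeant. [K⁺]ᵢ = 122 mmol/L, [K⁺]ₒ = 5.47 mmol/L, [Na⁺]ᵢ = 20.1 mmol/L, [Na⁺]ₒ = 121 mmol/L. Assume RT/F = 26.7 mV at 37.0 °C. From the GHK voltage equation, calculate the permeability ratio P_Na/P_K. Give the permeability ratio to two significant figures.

Let α = P_Na/P_K. GHK: Vm = 26.7·ln[(Kₒ + α·Naₒ)/(Kᵢ + α·Naᵢ)].
e^(Vm/26.7) = e^(-64.0/26.7) = 0.09099
So 0.09099·(Kᵢ + α·Naᵢ) = Kₒ + α·Naₒ → α = (0.09099·122.0 − 5.47) / (121.0 − 0.09099·20.1)
α = (11.1 − 5.47) / (121.0 − 1.829) = 5.631/119.2 = 0.04725

0.047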